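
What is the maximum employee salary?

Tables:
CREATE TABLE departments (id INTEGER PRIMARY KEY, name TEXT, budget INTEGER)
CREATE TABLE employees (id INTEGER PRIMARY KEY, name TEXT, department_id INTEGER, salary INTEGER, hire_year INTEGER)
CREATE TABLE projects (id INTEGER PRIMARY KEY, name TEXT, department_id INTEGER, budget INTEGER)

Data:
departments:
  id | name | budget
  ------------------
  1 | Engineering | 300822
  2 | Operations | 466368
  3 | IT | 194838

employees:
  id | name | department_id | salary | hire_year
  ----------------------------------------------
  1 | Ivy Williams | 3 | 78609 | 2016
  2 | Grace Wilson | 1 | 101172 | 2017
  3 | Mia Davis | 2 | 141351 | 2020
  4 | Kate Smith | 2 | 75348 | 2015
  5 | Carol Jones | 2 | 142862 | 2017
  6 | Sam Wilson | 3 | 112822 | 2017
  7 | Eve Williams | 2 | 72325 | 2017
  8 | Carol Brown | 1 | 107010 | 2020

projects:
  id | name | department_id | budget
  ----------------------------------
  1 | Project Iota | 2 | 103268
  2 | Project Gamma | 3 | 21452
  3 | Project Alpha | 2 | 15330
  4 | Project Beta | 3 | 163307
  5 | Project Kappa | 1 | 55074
SELECT MAX(salary) FROM employees

Execution result:
142862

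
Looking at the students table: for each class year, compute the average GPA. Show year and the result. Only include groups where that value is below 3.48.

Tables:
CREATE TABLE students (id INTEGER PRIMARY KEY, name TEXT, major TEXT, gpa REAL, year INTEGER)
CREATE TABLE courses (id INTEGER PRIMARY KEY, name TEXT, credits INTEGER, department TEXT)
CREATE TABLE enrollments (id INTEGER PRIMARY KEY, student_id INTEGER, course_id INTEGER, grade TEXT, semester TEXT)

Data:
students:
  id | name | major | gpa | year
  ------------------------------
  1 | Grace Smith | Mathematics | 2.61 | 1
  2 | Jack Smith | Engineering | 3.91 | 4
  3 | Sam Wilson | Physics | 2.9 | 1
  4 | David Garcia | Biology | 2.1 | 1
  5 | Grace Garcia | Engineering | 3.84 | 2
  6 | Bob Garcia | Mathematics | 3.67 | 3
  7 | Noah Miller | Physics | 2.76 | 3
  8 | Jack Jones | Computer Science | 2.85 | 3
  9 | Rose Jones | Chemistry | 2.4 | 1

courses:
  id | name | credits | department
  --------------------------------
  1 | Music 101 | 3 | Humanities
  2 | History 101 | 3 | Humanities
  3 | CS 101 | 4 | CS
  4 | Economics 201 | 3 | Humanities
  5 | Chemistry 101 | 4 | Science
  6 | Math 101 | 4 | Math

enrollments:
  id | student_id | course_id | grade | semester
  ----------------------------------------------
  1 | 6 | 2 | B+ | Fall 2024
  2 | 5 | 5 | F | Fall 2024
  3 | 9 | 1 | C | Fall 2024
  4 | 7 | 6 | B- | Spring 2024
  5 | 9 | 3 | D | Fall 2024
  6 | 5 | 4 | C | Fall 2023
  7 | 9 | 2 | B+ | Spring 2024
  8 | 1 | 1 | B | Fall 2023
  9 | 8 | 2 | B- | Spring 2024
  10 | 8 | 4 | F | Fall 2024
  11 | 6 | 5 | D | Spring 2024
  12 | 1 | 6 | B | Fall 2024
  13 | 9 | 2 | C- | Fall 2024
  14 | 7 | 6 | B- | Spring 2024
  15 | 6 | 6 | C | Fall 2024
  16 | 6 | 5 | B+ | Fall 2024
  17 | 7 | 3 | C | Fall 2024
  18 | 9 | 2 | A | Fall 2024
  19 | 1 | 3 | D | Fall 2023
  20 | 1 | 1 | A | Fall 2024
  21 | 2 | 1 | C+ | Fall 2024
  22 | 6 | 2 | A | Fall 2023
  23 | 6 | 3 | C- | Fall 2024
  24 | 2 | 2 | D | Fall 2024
SELECT year, AVG(gpa) AS avg_gpa FROM students GROUP BY year HAVING AVG(gpa) < 3.48

Execution result:
year | avg_gpa
1 | 2.50
3 | 3.09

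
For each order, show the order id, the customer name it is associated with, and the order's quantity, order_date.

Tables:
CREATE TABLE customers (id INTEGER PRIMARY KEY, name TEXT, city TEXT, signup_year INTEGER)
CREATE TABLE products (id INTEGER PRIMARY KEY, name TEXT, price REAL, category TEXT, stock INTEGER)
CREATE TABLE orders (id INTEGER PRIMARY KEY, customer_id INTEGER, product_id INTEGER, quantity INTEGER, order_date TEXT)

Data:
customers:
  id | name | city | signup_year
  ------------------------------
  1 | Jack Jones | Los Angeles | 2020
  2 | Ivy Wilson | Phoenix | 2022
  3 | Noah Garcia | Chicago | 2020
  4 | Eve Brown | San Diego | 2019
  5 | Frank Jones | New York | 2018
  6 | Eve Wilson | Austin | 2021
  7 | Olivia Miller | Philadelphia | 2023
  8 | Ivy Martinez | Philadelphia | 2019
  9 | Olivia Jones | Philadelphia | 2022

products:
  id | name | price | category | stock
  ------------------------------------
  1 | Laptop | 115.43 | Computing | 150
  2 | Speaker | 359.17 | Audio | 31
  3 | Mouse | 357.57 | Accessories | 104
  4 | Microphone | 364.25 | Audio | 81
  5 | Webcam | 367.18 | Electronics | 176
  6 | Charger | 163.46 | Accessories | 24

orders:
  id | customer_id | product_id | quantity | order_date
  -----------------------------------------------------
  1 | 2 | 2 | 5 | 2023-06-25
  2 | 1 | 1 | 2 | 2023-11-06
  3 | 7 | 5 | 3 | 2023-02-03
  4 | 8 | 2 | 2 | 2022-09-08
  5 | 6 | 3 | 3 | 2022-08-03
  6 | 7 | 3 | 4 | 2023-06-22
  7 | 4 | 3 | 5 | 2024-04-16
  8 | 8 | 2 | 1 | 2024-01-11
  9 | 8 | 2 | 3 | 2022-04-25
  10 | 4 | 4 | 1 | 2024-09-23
SELECT c.id, p.name AS customer, c.quantity, c.order_date FROM orders c JOIN customers p ON c.customer_id = p.id

Execution result:
id | customer | quantity | order_date
1 | Ivy Wilson | 5 | 2023-06-25
2 | Jack Jones | 2 | 2023-11-06
3 | Olivia Miller | 3 | 2023-02-03
4 | Ivy Martinez | 2 | 2022-09-08
5 | Eve Wilson | 3 | 2022-08-03
6 | Olivia Miller | 4 | 2023-06-22
7 | Eve Brown | 5 | 2024-04-16
8 | Ivy Martinez | 1 | 2024-01-11
9 | Ivy Martinez | 3 | 2022-04-25
10 | Eve Brown | 1 | 2024-09-23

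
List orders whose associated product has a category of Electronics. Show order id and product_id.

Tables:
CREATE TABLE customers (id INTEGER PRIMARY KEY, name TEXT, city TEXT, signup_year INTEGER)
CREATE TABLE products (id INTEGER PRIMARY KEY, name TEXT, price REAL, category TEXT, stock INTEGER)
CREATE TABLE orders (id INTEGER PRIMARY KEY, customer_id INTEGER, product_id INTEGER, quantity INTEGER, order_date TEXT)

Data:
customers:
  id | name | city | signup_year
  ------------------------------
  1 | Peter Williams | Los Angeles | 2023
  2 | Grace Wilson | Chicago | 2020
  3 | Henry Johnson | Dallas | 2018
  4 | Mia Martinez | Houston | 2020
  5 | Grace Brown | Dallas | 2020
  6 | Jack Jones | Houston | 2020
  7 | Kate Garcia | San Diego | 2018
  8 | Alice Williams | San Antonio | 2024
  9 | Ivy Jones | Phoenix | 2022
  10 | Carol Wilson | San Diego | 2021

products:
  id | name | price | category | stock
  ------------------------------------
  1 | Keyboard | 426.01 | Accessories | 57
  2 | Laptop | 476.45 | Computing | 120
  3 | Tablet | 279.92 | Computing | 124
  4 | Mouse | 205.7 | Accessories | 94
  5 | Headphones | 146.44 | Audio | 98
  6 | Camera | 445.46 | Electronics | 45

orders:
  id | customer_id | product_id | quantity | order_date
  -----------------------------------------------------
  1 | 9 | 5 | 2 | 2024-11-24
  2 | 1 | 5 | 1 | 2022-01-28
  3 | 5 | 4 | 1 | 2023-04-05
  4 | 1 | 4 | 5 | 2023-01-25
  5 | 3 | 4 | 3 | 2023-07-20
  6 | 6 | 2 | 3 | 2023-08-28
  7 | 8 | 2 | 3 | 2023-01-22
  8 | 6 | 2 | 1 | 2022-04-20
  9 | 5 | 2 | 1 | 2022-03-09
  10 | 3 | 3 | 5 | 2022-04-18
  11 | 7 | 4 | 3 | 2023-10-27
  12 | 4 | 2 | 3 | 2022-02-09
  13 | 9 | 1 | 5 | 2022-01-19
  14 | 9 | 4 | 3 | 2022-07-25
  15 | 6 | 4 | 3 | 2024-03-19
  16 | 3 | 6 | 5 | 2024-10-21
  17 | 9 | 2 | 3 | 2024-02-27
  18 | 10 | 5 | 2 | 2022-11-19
SELECT id, product_id FROM orders WHERE product_id IN (SELECT id FROM products WHERE category = 'Electronics')

Execution result:
id | product_id
16 | 6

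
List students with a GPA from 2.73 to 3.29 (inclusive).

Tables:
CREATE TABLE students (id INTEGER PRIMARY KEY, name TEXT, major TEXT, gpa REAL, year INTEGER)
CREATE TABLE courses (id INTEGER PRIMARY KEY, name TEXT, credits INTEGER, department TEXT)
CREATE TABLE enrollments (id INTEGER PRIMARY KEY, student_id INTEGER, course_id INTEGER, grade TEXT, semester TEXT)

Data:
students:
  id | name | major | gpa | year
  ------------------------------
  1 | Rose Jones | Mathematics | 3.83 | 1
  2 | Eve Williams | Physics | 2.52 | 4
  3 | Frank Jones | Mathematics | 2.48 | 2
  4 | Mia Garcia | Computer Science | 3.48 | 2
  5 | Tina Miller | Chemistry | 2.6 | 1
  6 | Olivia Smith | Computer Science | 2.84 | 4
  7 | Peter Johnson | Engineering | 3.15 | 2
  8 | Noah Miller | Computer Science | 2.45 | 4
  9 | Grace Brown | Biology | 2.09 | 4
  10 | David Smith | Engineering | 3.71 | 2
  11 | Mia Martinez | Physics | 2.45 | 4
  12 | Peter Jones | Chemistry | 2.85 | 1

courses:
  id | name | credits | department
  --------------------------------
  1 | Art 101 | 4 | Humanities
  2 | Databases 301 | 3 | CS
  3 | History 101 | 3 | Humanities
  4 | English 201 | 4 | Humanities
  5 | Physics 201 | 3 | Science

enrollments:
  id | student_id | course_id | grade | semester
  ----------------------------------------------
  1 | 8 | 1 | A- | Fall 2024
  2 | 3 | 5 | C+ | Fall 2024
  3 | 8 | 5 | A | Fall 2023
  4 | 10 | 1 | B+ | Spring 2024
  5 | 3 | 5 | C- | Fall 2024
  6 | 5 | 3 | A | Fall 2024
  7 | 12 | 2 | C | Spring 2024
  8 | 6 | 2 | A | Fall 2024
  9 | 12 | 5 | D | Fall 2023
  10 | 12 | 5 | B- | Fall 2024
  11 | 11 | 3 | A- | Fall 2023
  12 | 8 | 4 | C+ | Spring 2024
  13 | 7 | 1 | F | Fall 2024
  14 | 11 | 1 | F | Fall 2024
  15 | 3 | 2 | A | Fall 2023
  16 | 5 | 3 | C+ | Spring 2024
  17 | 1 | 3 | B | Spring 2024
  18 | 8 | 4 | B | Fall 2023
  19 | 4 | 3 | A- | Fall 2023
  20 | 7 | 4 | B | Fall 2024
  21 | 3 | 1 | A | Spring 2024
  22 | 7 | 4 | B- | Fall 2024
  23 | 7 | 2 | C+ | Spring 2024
SELECT name, gpa FROM students WHERE gpa BETWEEN 2.73 AND 3.29

Execution result:
name | gpa
Olivia Smith | 2.84
Peter Johnson | 3.15
Peter Jones | 2.85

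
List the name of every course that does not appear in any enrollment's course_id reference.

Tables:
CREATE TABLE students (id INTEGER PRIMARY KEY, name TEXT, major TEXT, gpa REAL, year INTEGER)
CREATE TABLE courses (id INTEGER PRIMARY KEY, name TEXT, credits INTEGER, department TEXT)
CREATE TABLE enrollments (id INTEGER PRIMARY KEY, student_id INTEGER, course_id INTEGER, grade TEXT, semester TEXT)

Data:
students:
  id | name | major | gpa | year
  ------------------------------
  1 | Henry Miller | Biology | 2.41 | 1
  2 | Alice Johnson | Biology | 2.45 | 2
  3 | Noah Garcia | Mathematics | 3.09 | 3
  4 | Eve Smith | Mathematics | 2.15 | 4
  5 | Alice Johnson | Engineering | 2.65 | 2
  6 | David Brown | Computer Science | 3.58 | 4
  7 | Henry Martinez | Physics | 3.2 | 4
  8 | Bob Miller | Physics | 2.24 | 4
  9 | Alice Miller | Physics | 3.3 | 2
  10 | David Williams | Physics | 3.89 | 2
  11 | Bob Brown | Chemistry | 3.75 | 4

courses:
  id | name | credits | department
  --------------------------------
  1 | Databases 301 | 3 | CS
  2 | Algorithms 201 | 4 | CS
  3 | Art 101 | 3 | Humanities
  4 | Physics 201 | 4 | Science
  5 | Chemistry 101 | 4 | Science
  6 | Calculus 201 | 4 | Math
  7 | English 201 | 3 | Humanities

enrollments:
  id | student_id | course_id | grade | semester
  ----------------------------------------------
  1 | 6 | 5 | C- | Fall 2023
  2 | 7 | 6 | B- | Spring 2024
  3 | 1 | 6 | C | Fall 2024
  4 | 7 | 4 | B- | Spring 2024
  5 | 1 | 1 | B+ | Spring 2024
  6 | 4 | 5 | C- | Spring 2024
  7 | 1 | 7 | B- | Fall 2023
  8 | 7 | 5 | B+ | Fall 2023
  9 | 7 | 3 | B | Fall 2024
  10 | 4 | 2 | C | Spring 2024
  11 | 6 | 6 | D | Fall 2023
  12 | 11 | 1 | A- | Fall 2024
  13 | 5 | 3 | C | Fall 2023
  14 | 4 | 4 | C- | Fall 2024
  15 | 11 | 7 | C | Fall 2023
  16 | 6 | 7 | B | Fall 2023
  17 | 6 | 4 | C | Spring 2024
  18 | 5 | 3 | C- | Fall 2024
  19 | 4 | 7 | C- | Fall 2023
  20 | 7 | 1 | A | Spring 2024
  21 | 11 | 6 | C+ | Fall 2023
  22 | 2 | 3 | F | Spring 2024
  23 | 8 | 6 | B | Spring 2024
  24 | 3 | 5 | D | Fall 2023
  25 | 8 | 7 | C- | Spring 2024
SELECT p.name FROM courses p LEFT JOIN enrollments c ON c.course_id = p.id WHERE c.id IS NULL

Execution result:
(no rows)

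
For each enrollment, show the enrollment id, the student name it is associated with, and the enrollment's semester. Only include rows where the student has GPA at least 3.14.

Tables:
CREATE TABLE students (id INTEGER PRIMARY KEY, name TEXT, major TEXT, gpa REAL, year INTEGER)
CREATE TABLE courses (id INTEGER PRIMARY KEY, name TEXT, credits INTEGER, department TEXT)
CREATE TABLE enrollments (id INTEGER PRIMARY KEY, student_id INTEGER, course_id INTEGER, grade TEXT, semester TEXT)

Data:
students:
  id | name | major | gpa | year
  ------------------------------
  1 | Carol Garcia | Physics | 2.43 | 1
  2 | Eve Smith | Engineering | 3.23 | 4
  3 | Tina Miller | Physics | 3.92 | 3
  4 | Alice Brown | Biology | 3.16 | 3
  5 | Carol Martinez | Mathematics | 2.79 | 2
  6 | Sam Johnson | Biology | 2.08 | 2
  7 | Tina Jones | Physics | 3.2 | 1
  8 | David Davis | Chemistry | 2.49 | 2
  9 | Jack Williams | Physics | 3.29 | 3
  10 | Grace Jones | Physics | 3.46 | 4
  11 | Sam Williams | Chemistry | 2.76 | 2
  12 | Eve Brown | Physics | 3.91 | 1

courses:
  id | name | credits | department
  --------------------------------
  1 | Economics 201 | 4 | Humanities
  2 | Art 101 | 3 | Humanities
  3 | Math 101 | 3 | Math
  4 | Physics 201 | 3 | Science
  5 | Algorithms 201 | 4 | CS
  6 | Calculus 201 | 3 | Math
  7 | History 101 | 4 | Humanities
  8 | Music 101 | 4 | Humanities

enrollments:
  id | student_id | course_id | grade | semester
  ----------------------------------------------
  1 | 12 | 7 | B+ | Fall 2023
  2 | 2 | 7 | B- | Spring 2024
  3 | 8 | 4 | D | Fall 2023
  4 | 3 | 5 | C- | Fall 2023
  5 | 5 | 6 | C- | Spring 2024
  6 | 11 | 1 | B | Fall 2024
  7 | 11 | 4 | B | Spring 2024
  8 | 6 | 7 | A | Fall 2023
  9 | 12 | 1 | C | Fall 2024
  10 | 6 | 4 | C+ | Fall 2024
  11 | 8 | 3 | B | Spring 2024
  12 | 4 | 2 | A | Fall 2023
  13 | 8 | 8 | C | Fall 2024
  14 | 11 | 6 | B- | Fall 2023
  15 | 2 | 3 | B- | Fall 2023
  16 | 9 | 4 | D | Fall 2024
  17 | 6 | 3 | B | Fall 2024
SELECT c.id, p.name AS student, c.semester FROM enrollments c JOIN students p ON c.student_id = p.id WHERE p.gpa >= 3.14

Execution result:
id | student | semester
1 | Eve Brown | Fall 2023
2 | Eve Smith | Spring 2024
4 | Tina Miller | Fall 2023
9 | Eve Brown | Fall 2024
12 | Alice Brown | Fall 2023
15 | Eve Smith | Fall 2023
16 | Jack Williams | Fall 2024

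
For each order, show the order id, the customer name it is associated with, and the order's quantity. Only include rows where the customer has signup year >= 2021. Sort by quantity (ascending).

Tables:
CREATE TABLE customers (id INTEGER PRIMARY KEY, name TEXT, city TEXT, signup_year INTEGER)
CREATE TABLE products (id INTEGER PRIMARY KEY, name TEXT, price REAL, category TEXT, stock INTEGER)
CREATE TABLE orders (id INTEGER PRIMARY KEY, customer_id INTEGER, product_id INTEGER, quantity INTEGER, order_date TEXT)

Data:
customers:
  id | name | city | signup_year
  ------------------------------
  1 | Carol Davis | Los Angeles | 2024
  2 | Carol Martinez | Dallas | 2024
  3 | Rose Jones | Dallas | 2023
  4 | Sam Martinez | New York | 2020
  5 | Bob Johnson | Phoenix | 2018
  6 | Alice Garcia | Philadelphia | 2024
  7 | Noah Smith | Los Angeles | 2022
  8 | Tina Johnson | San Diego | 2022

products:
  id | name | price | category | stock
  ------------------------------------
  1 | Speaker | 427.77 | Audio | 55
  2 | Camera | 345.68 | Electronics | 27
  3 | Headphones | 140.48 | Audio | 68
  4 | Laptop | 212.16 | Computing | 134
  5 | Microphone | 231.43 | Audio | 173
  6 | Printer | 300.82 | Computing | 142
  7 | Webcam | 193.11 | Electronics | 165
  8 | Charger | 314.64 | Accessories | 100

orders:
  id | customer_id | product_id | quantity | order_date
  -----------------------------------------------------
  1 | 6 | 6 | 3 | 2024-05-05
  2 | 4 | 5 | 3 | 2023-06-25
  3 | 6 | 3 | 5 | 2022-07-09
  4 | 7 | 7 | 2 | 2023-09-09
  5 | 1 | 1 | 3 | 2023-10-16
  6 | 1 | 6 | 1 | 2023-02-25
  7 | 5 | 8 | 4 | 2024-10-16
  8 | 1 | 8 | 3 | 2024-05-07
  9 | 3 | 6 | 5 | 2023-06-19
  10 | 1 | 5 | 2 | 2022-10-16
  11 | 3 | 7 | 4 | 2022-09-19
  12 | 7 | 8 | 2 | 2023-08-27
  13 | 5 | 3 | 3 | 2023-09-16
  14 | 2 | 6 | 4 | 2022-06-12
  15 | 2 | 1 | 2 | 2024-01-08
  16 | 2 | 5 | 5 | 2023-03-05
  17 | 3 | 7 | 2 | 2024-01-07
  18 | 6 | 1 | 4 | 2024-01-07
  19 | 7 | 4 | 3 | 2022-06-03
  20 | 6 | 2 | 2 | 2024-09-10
SELECT c.id, p.name AS customer, c.quantity FROM orders c JOIN customers p ON c.customer_id = p.id WHERE p.signup_year >= 2021 ORDER BY c.quantity ASC

Execution result:
id | customer | quantity
6 | Carol Davis | 1
4 | Noah Smith | 2
10 | Carol Davis | 2
12 | Noah Smith | 2
15 | Carol Martinez | 2
17 | Rose Jones | 2
20 | Alice Garcia | 2
1 | Alice Garcia | 3
5 | Carol Davis | 3
8 | Carol Davis | 3
19 | Noah Smith | 3
11 | Rose Jones | 4
14 | Carol Martinez | 4
18 | Alice Garcia | 4
3 | Alice Garcia | 5
9 | Rose Jones | 5
16 | Carol Martinez | 5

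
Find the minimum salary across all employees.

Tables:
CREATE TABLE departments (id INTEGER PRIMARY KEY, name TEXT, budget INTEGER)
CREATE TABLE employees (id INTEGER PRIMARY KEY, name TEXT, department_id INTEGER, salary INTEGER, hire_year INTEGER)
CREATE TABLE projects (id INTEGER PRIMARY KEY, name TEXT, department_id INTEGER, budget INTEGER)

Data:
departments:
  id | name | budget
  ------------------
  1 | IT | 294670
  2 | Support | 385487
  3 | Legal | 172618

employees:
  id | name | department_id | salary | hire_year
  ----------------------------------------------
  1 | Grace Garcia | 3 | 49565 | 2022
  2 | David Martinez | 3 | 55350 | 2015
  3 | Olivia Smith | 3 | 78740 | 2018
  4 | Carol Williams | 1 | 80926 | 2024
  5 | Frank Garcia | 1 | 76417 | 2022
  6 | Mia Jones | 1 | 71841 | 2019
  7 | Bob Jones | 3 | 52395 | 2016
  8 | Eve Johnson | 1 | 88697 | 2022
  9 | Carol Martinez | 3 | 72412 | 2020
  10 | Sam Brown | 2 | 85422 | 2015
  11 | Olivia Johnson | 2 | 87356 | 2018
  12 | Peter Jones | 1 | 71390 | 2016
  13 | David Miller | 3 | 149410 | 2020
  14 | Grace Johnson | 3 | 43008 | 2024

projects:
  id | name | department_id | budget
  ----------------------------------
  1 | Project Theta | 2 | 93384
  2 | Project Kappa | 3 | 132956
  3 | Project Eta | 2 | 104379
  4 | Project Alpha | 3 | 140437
SELECT MIN(salary) FROM employees

Execution result:
43008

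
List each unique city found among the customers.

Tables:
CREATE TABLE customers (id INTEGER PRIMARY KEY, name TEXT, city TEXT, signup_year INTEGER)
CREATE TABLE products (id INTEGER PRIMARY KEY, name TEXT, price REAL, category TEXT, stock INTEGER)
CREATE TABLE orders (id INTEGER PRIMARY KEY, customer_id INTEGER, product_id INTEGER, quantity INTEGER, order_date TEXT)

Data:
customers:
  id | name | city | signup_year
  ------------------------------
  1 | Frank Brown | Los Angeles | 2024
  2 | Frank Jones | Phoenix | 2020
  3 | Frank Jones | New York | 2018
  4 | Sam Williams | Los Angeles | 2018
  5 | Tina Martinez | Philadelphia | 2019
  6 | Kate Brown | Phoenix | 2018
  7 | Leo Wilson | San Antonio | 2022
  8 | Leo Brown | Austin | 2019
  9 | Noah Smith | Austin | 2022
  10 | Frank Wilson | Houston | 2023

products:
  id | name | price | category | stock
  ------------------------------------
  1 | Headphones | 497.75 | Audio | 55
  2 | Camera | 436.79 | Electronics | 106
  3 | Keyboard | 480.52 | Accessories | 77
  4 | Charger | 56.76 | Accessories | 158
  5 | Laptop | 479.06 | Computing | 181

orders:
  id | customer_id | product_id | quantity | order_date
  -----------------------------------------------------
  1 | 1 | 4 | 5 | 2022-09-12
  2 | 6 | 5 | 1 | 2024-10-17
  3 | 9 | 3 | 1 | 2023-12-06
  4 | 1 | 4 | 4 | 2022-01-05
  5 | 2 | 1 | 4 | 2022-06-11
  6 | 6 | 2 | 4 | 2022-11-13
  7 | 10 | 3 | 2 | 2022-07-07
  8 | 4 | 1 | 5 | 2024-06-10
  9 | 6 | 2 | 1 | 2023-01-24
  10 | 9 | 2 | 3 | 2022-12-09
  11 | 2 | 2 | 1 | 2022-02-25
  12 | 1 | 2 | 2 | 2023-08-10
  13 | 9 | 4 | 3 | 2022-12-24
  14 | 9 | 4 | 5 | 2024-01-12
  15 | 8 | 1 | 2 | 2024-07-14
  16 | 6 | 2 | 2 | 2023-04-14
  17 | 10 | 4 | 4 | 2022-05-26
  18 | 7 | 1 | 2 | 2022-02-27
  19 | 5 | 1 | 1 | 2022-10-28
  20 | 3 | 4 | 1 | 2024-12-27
SELECT DISTINCT city FROM customers

Execution result:
city
Los Angeles
Phoenix
New York
Philadelphia
San Antonio
Austin
Houston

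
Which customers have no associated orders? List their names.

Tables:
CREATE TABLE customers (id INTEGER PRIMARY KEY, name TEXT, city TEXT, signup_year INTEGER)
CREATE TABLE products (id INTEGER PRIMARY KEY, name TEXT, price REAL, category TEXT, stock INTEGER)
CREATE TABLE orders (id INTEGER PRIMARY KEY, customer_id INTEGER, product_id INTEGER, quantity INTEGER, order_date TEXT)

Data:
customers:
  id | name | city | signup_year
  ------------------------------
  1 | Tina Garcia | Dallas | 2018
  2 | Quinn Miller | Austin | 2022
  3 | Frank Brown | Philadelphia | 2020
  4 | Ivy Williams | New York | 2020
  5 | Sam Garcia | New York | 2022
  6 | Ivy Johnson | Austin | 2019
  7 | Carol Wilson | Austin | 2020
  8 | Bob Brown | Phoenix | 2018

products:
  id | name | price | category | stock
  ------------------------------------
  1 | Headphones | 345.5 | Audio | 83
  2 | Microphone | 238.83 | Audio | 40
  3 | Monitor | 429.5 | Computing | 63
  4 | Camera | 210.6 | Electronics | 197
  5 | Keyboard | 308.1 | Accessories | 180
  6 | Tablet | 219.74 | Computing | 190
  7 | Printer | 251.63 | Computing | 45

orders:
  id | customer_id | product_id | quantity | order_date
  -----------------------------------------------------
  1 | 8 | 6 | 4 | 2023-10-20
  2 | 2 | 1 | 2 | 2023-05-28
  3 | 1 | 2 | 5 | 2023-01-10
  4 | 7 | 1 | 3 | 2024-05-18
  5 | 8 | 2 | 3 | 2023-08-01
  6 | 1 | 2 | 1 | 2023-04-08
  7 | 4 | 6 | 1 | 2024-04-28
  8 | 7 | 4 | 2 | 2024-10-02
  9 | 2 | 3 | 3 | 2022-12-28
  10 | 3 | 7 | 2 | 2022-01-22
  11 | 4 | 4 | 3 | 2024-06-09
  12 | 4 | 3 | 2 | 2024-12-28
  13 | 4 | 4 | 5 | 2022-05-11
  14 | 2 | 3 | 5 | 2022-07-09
SELECT p.name FROM customers p LEFT JOIN orders c ON c.customer_id = p.id WHERE c.id IS NULL

Execution result:
name
Sam Garcia
Ivy Johnson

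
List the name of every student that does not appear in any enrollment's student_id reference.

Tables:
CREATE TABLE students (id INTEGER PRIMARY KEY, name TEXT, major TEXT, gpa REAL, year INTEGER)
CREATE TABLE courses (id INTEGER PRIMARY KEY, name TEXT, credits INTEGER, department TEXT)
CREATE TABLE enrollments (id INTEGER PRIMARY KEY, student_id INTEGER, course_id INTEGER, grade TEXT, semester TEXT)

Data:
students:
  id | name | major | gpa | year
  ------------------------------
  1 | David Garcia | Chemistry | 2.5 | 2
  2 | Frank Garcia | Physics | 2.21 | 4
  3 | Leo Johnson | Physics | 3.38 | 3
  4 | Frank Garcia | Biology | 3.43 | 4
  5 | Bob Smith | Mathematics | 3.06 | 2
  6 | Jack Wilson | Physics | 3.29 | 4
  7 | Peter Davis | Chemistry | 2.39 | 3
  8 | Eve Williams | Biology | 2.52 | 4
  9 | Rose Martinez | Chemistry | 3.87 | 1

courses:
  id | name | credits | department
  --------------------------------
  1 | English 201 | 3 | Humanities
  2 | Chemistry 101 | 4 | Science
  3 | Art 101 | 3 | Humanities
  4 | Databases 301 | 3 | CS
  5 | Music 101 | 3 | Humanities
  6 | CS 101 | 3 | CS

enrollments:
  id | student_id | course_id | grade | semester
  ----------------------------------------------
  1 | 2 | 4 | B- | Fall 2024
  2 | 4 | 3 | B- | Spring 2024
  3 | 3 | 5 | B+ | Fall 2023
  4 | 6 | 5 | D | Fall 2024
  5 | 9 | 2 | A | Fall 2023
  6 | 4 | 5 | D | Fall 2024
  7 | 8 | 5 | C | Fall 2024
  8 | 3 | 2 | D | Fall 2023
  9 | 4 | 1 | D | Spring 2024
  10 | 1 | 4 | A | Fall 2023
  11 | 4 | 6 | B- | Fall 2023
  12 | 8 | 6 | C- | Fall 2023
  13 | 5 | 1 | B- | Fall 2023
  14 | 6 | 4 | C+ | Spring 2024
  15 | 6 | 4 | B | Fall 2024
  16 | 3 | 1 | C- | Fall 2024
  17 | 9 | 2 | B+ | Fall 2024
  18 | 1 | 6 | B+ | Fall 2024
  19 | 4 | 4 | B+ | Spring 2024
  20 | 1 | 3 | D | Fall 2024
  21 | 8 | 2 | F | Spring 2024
SELECT p.name FROM students p LEFT JOIN enrollments c ON c.student_id = p.id WHERE c.id IS NULL

Execution result:
Peter Davis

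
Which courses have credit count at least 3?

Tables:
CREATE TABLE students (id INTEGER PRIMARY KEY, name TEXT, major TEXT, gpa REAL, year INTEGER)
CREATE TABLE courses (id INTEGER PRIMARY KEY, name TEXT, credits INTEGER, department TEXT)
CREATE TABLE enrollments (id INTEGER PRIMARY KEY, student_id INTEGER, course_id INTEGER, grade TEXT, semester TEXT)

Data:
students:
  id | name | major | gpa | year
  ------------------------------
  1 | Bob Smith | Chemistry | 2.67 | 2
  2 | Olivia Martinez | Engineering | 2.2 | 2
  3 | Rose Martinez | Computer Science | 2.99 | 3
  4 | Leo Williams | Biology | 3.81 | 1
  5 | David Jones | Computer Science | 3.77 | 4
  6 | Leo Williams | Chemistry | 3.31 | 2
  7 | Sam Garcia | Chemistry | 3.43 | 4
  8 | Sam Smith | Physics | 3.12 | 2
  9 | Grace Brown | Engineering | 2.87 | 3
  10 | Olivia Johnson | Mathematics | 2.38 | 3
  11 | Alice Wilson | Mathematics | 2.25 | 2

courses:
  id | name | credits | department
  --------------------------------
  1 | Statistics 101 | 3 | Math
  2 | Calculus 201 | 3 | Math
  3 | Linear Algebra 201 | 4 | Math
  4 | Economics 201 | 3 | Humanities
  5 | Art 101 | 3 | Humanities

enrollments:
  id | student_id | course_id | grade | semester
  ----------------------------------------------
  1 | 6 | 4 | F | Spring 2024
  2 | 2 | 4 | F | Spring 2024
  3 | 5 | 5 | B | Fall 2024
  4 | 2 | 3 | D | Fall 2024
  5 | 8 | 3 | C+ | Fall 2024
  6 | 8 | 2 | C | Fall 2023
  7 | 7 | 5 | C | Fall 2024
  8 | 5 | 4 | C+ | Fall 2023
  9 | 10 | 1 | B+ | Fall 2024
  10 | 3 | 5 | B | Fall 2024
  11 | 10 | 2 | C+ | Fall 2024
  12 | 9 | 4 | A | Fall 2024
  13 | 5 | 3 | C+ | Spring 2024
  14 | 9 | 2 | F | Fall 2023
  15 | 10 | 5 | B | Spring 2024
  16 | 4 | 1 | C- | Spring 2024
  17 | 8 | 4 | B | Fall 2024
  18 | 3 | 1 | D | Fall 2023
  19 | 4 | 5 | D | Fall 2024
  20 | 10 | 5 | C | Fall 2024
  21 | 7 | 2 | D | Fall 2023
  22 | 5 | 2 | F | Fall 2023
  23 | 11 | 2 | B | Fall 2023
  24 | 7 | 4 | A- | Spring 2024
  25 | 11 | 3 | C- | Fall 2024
SELECT name, credits FROM courses WHERE credits >= 3

Execution result:
name | credits
Statistics 101 | 3
Calculus 201 | 3
Linear Algebra 201 | 4
Economics 201 | 3
Art 101 | 3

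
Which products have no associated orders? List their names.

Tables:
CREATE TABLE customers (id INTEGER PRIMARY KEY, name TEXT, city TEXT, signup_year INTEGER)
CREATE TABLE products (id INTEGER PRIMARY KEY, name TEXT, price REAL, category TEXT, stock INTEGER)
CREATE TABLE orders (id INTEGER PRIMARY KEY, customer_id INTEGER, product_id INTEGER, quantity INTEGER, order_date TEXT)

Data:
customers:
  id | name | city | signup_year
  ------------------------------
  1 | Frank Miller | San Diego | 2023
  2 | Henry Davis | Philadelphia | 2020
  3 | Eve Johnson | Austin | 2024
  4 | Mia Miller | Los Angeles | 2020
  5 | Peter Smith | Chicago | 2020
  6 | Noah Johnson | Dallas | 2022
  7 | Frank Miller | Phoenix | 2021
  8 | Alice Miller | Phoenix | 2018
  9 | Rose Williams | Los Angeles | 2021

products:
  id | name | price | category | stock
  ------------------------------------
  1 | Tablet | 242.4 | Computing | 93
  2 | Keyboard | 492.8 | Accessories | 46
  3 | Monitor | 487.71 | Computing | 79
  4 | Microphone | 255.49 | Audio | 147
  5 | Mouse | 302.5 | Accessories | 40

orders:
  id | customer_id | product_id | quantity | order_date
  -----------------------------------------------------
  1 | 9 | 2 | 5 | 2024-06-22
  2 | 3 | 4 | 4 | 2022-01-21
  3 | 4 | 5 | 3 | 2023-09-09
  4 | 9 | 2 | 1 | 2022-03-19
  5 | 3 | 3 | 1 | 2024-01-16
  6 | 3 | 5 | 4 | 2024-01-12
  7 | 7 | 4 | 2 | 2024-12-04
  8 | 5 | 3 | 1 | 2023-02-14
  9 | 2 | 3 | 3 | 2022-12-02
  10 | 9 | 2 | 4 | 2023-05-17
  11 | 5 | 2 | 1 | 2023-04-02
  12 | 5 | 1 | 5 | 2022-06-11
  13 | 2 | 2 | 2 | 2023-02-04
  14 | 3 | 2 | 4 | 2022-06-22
SELECT p.name FROM products p LEFT JOIN orders c ON c.product_id = p.id WHERE c.id IS NULL

Execution result:
(no rows)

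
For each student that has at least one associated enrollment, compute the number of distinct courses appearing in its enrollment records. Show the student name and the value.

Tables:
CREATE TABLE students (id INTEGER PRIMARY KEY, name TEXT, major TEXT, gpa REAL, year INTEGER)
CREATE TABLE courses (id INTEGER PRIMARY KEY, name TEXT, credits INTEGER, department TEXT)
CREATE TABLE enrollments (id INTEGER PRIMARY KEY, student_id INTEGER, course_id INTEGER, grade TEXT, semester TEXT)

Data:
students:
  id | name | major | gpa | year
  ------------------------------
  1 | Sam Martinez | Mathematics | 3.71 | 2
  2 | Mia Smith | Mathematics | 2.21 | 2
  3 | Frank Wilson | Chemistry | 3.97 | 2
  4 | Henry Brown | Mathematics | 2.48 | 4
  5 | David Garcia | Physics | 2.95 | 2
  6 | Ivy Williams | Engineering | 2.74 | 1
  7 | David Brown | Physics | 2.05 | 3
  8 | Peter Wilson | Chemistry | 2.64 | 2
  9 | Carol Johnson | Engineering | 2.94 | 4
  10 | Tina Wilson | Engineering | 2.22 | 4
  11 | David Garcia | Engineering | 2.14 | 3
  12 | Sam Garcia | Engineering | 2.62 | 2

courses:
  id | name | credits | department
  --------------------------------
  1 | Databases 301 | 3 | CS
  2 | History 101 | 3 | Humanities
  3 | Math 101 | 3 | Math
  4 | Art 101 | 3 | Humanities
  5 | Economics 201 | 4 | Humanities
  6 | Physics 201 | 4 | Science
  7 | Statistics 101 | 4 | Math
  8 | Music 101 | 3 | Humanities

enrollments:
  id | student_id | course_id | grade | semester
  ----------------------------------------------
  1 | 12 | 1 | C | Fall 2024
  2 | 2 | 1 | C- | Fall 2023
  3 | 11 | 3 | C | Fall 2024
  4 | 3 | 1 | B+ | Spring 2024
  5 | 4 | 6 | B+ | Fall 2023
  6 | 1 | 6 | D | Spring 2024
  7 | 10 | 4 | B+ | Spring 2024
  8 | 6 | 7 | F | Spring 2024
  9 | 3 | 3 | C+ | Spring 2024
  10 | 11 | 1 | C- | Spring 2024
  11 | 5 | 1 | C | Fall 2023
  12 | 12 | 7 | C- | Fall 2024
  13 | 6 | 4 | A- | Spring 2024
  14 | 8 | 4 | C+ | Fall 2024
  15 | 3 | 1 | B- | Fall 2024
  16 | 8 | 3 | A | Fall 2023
SELECT p.name, COUNT(DISTINCT c.course_id) AS distinct_course_count FROM enrollments c JOIN students p ON c.student_id = p.id GROUP BY p.id, p.name

Execution result:
name | distinct_course_count
Sam Martinez | 1
Mia Smith | 1
Frank Wilson | 2
Henry Brown | 1
David Garcia | 1
Ivy Williams | 2
Peter Wilson | 2
Tina Wilson | 1
David Garcia | 2
Sam Garcia | 2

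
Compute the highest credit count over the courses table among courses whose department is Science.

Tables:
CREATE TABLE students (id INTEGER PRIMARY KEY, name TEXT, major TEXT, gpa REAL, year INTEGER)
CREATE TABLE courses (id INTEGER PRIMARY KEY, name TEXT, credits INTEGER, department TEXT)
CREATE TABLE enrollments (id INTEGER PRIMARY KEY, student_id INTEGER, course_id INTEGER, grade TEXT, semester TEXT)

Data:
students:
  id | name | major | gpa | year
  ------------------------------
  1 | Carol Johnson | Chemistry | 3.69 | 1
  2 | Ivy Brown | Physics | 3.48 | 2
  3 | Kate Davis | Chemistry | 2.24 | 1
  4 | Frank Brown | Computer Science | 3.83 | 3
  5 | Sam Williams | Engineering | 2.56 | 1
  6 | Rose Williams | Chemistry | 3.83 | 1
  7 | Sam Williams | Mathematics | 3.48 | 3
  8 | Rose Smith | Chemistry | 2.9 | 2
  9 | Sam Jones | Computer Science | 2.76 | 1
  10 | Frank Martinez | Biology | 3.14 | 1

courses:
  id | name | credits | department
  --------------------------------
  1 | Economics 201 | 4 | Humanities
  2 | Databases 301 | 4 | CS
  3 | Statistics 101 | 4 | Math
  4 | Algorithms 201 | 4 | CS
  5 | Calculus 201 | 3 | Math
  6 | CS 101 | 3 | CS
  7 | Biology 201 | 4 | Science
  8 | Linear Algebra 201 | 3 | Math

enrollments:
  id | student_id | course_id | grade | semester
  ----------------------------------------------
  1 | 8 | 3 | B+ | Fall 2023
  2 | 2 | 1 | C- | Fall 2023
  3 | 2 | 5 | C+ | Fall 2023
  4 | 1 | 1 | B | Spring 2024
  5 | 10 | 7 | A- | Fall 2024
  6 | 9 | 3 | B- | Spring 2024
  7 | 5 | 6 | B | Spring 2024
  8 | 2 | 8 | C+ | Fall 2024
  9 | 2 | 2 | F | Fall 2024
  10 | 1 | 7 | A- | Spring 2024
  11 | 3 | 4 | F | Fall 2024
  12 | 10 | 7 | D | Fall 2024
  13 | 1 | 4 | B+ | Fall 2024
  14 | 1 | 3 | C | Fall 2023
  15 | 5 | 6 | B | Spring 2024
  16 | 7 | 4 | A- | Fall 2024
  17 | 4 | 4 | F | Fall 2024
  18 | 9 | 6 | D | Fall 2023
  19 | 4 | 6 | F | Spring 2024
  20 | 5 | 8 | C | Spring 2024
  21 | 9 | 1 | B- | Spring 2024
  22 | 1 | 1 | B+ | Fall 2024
SELECT MAX(credits) FROM courses WHERE department = 'Science'

Execution result:
4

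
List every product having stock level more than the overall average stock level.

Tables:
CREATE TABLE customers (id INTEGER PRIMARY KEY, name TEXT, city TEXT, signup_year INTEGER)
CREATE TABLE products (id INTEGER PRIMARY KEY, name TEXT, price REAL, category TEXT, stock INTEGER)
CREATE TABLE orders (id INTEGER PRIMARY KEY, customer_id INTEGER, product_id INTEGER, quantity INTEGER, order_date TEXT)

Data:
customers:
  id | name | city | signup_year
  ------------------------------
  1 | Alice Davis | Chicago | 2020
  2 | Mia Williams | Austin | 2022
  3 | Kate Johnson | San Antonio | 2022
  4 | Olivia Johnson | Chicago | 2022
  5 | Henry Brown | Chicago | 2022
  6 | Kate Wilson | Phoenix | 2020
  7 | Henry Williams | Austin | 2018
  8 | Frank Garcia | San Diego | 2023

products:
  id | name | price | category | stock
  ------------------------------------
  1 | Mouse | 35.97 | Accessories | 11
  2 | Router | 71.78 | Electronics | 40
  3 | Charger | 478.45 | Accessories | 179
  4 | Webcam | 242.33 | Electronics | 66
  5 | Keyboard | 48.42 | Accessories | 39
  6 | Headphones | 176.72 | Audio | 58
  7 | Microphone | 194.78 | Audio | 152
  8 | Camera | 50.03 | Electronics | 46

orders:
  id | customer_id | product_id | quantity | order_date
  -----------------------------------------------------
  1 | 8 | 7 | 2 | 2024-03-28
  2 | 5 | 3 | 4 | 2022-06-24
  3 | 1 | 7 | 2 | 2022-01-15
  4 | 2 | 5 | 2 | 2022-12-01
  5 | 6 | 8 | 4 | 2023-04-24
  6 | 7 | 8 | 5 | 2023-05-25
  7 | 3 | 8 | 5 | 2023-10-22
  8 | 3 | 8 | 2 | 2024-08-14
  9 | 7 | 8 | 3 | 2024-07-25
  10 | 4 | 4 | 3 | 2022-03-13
SELECT name, stock FROM products WHERE stock > (SELECT AVG(stock) FROM products)

Execution result:
name | stock
Charger | 179
Microphone | 152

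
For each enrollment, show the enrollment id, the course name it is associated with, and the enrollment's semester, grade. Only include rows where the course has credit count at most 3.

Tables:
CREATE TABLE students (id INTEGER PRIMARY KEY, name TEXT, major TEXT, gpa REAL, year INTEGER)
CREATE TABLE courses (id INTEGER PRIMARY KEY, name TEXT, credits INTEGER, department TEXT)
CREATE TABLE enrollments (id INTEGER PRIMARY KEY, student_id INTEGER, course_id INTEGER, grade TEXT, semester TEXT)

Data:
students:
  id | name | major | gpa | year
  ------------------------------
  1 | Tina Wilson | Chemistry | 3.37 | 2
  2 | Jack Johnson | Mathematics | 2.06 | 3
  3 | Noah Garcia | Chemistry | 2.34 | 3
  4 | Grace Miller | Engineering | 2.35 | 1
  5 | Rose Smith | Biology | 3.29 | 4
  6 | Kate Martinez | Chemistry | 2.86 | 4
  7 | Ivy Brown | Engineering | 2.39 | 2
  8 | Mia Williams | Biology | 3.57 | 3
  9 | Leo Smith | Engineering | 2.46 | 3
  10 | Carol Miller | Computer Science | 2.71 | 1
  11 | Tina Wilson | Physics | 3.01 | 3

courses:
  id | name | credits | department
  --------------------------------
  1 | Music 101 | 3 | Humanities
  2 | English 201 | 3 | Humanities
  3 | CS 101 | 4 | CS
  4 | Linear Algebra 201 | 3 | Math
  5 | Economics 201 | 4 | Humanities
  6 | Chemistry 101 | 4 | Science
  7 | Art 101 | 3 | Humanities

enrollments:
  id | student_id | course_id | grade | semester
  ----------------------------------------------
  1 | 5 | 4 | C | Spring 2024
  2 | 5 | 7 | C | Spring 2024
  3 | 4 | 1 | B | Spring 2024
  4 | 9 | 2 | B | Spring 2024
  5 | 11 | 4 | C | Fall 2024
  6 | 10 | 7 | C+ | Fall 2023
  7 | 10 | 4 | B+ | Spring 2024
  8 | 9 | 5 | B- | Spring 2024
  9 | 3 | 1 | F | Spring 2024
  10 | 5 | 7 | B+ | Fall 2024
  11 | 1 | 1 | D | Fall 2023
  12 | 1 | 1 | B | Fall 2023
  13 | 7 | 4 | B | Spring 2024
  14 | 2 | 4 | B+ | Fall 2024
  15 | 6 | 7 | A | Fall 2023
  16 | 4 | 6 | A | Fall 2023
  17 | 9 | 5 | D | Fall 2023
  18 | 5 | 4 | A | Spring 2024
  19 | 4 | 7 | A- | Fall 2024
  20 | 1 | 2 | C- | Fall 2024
SELECT c.id, p.name AS course, c.semester, c.grade FROM enrollments c JOIN courses p ON c.course_id = p.id WHERE p.credits <= 3

Execution result:
id | course | semester | grade
1 | Linear Algebra 201 | Spring 2024 | C
2 | Art 101 | Spring 2024 | C
3 | Music 101 | Spring 2024 | B
4 | English 201 | Spring 2024 | B
5 | Linear Algebra 201 | Fall 2024 | C
6 | Art 101 | Fall 2023 | C+
7 | Linear Algebra 201 | Spring 2024 | B+
9 | Music 101 | Spring 2024 | F
10 | Art 101 | Fall 2024 | B+
11 | Music 101 | Fall 2023 | D
12 | Music 101 | Fall 2023 | B
13 | Linear Algebra 201 | Spring 2024 | B
14 | Linear Algebra 201 | Fall 2024 | B+
15 | Art 101 | Fall 2023 | A
18 | Linear Algebra 201 | Spring 2024 | A
19 | Art 101 | Fall 2024 | A-
20 | English 201 | Fall 2024 | C-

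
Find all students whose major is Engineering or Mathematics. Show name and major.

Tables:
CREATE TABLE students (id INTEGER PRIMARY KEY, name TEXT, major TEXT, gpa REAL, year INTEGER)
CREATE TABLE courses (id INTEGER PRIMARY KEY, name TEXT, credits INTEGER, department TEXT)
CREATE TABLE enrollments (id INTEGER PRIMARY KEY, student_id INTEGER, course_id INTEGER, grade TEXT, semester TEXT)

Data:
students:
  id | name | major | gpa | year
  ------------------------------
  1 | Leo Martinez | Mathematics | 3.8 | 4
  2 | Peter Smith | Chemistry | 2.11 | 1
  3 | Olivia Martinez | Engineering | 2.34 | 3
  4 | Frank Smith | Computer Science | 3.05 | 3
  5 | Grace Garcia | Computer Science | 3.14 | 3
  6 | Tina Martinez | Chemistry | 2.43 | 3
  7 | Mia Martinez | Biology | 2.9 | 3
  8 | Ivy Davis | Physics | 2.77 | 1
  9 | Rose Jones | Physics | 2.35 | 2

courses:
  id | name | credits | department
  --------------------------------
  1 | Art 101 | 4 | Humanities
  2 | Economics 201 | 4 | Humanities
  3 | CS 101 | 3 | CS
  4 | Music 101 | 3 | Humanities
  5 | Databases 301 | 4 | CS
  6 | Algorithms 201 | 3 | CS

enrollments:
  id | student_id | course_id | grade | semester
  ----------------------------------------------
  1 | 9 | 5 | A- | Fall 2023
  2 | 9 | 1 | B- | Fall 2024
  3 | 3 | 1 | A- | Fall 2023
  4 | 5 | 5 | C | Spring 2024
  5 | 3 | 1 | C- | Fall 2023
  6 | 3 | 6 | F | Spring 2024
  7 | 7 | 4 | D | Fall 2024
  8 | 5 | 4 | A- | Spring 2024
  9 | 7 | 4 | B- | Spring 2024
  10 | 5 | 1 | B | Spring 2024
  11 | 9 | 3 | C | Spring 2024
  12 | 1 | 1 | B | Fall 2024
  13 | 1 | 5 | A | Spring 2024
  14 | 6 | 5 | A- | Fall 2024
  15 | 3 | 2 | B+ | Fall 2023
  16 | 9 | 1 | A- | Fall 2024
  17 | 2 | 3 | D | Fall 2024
SELECT name, major FROM students WHERE major IN ('Engineering', 'Mathematics')

Execution result:
name | major
Leo Martinez | Mathematics
Olivia Martinez | Engineering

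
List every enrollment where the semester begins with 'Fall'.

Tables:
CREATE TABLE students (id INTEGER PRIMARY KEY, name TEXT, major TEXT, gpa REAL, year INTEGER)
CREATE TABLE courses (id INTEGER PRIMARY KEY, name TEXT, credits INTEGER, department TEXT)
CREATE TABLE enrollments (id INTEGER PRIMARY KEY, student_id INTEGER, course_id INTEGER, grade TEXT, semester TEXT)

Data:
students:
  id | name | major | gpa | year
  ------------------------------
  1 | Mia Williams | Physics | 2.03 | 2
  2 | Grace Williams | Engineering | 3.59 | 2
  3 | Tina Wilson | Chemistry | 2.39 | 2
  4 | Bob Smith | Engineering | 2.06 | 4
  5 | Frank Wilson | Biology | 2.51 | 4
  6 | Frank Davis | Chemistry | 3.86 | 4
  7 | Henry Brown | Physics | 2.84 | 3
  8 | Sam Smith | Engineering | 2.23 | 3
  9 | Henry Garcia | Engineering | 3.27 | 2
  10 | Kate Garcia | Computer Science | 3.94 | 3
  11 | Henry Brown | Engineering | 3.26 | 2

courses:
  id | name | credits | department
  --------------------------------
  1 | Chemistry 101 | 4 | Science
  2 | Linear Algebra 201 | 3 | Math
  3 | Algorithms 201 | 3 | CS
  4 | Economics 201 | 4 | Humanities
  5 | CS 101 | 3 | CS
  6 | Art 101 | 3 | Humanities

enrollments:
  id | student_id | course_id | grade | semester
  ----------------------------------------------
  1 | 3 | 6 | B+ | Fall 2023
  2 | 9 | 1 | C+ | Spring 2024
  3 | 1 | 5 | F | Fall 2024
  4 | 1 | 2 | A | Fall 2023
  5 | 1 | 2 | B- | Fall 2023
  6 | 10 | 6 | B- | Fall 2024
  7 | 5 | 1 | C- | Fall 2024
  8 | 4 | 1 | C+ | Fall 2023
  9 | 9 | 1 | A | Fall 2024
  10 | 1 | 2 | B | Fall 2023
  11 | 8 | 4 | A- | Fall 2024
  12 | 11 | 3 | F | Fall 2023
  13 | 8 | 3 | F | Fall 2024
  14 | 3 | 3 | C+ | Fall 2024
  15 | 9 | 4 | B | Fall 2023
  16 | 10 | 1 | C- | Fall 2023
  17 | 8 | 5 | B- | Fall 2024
SELECT id, semester FROM enrollments WHERE semester LIKE 'Fall%'

Execution result:
id | semester
1 | Fall 2023
3 | Fall 2024
4 | Fall 2023
5 | Fall 2023
6 | Fall 2024
7 | Fall 2024
8 | Fall 2023
9 | Fall 2024
10 | Fall 2023
11 | Fall 2024
12 | Fall 2023
13 | Fall 2024
14 | Fall 2024
15 | Fall 2023
16 | Fall 2023
17 | Fall 2024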